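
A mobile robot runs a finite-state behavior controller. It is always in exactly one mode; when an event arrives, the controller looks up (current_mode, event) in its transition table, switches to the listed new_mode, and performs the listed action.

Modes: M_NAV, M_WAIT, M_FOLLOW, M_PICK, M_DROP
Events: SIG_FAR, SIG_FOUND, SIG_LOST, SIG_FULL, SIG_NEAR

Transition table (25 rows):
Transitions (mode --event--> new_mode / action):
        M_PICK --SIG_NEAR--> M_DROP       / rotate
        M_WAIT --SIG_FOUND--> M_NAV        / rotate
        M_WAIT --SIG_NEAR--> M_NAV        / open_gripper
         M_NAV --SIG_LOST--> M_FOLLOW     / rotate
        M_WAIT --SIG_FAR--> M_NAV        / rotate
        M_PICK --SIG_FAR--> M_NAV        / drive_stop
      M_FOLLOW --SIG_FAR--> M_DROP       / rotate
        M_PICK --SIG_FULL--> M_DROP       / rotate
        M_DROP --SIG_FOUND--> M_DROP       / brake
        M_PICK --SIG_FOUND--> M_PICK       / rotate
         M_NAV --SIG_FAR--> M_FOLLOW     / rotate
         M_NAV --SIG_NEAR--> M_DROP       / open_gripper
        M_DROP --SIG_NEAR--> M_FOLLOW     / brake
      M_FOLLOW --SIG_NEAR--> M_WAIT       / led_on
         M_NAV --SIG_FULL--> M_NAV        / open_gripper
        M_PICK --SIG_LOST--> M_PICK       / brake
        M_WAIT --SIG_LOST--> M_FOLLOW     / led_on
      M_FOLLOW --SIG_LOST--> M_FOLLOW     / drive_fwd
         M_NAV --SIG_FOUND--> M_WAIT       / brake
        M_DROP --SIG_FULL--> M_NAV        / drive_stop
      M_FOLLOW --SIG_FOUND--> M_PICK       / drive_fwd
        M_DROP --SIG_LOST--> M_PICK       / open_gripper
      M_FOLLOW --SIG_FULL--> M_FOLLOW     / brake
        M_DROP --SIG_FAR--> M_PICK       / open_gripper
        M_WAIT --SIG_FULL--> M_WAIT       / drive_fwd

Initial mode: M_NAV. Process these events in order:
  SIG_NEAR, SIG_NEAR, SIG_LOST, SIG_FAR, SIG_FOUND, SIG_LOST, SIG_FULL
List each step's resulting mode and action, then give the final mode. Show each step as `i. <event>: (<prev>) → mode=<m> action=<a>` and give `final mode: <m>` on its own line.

final mode: M_DROP

1. SIG_NEAR: (M_NAV) → mode=M_DROP action=open_gripper
2. SIG_NEAR: (M_DROP) → mode=M_FOLLOW action=brake
3. SIG_LOST: (M_FOLLOW) → mode=M_FOLLOW action=drive_fwd
4. SIG_FAR: (M_FOLLOW) → mode=M_DROP action=rotate
5. SIG_FOUND: (M_DROP) → mode=M_DROP action=brake
6. SIG_LOST: (M_DROP) → mode=M_PICK action=open_gripper
7. SIG_FULL: (M_PICK) → mode=M_DROP action=rotate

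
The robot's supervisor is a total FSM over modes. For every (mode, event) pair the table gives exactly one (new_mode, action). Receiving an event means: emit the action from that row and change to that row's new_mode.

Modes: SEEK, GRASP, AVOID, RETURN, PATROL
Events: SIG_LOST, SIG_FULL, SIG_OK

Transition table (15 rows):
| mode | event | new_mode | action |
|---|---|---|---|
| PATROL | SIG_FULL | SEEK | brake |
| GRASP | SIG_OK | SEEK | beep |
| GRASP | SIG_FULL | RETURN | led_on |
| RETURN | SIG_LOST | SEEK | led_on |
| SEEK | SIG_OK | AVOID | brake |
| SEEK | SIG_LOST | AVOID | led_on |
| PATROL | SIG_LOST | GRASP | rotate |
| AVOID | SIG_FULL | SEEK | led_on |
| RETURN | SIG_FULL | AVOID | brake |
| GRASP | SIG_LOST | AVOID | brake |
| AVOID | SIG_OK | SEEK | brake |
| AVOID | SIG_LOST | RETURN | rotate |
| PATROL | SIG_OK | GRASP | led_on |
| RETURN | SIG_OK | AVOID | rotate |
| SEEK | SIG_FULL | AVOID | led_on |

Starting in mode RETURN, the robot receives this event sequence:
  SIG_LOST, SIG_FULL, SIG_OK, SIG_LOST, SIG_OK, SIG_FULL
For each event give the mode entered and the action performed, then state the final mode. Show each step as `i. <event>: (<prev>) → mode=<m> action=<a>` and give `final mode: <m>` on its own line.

final mode: AVOID

1. SIG_LOST: (RETURN) → mode=SEEK action=led_on
2. SIG_FULL: (SEEK) → mode=AVOID action=led_on
3. SIG_OK: (AVOID) → mode=SEEK action=brake
4. SIG_LOST: (SEEK) → mode=AVOID action=led_on
5. SIG_OK: (AVOID) → mode=SEEK action=brake
6. SIG_FULL: (SEEK) → mode=AVOID action=led_on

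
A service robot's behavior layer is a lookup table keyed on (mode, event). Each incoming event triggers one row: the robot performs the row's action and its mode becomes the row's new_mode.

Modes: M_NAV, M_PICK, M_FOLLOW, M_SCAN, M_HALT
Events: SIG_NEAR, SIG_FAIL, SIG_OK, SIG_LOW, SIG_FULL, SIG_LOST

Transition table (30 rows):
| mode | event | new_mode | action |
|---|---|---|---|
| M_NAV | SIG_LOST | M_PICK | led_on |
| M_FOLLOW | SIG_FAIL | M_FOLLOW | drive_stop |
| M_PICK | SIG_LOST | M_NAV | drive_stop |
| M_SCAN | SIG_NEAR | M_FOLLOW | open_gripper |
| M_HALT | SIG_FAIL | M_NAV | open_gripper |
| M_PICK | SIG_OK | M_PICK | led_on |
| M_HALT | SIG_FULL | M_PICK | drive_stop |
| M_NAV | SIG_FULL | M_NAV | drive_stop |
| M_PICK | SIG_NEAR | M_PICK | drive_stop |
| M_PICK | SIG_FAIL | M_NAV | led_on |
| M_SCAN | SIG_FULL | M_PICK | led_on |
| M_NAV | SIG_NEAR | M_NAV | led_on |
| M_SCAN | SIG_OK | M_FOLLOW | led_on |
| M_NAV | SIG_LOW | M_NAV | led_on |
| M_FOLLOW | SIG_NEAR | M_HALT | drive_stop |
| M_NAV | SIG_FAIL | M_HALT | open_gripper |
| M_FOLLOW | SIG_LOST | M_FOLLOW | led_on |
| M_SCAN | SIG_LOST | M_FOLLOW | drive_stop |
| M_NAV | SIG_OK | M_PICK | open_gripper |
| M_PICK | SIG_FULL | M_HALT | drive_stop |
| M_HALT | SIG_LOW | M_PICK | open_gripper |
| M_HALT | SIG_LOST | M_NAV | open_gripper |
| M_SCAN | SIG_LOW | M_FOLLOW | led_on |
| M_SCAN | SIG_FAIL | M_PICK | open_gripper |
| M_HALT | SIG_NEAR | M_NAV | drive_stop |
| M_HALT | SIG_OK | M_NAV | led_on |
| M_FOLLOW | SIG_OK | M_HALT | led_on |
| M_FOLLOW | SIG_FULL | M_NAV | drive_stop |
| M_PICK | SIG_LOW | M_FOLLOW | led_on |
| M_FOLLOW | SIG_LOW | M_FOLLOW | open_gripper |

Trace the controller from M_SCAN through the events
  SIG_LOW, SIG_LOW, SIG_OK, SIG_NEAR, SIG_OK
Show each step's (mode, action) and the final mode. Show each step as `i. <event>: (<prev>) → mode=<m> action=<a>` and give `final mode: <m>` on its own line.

1. SIG_LOW: (M_SCAN) → mode=M_FOLLOW action=led_on
2. SIG_LOW: (M_FOLLOW) → mode=M_FOLLOW action=open_gripper
3. SIG_OK: (M_FOLLOW) → mode=M_HALT action=led_on
4. SIG_NEAR: (M_HALT) → mode=M_NAV action=drive_stop
5. SIG_OK: (M_NAV) → mode=M_PICK action=open_gripper

final mode: M_PICK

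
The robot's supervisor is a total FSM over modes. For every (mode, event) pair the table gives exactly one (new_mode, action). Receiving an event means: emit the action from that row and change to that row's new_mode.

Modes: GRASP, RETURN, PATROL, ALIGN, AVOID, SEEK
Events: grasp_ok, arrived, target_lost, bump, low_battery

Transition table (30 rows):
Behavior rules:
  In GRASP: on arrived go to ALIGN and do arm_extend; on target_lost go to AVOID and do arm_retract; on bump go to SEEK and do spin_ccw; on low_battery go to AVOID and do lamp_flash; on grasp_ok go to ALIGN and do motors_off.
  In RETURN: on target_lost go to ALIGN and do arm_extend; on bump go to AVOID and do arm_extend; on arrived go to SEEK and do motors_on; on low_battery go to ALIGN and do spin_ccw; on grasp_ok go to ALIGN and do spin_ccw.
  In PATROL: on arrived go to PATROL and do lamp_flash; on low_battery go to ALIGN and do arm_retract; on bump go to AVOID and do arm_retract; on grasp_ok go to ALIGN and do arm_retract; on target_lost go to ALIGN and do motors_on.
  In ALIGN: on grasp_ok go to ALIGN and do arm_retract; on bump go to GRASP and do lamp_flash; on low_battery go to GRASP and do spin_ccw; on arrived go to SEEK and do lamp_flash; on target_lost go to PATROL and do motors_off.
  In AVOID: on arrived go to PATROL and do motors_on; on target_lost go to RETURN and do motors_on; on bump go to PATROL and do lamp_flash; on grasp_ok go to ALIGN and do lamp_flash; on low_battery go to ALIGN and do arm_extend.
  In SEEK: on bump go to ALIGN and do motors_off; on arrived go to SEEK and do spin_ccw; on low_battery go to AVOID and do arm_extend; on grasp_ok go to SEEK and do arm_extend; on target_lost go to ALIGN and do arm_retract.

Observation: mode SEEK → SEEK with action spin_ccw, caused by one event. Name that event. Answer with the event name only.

arrived

try grasp_ok: (SEEK, grasp_ok) → (SEEK, arm_extend)
try arrived: (SEEK, arrived) → (SEEK, spin_ccw)  ← matches
try target_lost: (SEEK, target_lost) → (ALIGN, arm_retract)
try bump: (SEEK, bump) → (ALIGN, motors_off)
try low_battery: (SEEK, low_battery) → (AVOID, arm_extend)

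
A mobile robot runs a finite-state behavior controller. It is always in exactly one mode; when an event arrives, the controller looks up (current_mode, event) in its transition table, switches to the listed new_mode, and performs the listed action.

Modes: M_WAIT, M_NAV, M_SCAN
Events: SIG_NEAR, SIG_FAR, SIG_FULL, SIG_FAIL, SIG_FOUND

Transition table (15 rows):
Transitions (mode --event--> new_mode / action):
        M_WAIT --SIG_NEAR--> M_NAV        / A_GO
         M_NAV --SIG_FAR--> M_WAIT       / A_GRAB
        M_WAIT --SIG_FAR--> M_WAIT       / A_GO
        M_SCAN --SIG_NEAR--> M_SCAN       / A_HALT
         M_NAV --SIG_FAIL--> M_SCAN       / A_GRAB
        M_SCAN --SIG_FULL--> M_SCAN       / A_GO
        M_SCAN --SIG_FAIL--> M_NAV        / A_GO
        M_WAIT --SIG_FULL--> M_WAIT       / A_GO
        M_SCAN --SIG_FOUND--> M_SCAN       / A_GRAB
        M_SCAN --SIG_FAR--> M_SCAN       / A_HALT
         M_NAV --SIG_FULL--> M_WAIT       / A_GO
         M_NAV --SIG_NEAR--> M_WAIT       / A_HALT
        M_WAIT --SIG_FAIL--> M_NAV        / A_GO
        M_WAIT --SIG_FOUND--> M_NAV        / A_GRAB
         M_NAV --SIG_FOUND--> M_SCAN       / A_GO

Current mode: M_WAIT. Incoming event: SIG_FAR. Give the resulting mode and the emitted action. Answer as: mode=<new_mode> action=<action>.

mode=M_WAIT action=A_GO

current mode = M_WAIT; filter table to that mode:
  (M_WAIT, SIG_NEAR) → (M_NAV, A_GO)
  (M_WAIT, SIG_FAR) → (M_WAIT, A_GO)  ← event matches
  (M_WAIT, SIG_FULL) → (M_WAIT, A_GO)
  (M_WAIT, SIG_FAIL) → (M_NAV, A_GO)
  (M_WAIT, SIG_FOUND) → (M_NAV, A_GRAB)
event = SIG_FAR selects (M_WAIT, A_GO)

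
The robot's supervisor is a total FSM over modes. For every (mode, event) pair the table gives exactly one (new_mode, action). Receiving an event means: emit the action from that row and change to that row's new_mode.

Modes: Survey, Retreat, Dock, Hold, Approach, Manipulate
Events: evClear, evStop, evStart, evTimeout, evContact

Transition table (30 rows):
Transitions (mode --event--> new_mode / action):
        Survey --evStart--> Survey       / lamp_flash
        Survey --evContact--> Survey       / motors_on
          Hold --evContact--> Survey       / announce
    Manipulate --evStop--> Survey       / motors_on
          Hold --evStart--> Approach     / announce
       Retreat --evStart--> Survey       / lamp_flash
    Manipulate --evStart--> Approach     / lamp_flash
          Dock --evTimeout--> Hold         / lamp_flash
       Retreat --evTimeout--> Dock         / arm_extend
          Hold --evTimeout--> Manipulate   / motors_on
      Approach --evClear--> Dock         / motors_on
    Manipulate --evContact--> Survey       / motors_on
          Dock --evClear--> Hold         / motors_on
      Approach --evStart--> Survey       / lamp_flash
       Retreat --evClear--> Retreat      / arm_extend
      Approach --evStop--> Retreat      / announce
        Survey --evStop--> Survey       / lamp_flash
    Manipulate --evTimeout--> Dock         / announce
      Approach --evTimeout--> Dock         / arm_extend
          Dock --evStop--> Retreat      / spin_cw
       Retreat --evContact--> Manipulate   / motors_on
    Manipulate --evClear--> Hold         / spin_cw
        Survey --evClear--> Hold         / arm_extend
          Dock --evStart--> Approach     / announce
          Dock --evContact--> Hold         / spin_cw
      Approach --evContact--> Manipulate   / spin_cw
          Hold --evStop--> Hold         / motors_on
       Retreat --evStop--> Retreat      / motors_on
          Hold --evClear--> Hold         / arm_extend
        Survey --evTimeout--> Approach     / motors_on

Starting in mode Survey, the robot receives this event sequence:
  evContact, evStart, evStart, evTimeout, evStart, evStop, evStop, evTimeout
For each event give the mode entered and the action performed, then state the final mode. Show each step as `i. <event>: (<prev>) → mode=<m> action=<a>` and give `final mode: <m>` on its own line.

final mode: Approach

1. evContact: (Survey) → mode=Survey action=motors_on
2. evStart: (Survey) → mode=Survey action=lamp_flash
3. evStart: (Survey) → mode=Survey action=lamp_flash
4. evTimeout: (Survey) → mode=Approach action=motors_on
5. evStart: (Approach) → mode=Survey action=lamp_flash
6. evStop: (Survey) → mode=Survey action=lamp_flash
7. evStop: (Survey) → mode=Survey action=lamp_flash
8. evTimeout: (Survey) → mode=Approach action=motors_on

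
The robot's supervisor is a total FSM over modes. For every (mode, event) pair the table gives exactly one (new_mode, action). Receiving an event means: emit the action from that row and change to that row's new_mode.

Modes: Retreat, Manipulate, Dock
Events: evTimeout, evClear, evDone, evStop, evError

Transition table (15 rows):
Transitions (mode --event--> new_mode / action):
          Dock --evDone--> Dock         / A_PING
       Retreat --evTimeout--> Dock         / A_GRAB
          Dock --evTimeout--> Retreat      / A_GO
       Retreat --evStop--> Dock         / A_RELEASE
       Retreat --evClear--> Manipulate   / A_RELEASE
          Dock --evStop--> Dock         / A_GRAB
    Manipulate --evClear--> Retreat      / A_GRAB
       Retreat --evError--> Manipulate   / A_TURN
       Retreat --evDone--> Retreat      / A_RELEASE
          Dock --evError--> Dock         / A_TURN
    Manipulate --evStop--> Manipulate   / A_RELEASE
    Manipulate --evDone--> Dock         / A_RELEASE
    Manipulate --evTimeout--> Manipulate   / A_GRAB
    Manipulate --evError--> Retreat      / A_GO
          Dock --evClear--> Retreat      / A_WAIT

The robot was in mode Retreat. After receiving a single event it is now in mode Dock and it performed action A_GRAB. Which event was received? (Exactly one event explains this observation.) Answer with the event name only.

evTimeout

try evTimeout: (Retreat, evTimeout) → (Dock, A_GRAB)  ← matches
try evClear: (Retreat, evClear) → (Manipulate, A_RELEASE)
try evDone: (Retreat, evDone) → (Retreat, A_RELEASE)
try evStop: (Retreat, evStop) → (Dock, A_RELEASE)
try evError: (Retreat, evError) → (Manipulate, A_TURN)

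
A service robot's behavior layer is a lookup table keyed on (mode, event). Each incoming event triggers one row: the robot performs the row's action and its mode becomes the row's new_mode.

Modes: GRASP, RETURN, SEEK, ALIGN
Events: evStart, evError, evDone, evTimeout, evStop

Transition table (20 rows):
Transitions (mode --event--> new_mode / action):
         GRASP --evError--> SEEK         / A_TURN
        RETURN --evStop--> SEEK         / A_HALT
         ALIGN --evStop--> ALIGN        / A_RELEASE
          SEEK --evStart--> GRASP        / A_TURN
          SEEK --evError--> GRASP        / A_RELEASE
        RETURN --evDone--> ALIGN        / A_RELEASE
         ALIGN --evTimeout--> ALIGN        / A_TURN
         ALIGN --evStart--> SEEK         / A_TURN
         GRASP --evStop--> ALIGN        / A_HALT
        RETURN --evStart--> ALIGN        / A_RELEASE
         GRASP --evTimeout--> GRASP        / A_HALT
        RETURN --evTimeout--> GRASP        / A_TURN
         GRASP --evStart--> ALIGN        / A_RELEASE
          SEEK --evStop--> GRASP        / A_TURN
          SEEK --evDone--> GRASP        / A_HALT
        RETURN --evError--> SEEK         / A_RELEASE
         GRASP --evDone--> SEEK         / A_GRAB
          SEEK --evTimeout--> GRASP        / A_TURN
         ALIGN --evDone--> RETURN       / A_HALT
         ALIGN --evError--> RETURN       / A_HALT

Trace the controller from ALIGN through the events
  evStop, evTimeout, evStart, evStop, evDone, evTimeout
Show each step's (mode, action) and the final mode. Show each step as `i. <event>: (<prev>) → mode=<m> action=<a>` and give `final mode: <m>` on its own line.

1. evStop: (ALIGN) → mode=ALIGN action=A_RELEASE
2. evTimeout: (ALIGN) → mode=ALIGN action=A_TURN
3. evStart: (ALIGN) → mode=SEEK action=A_TURN
4. evStop: (SEEK) → mode=GRASP action=A_TURN
5. evDone: (GRASP) → mode=SEEK action=A_GRAB
6. evTimeout: (SEEK) → mode=GRASP action=A_TURN

final mode: GRASP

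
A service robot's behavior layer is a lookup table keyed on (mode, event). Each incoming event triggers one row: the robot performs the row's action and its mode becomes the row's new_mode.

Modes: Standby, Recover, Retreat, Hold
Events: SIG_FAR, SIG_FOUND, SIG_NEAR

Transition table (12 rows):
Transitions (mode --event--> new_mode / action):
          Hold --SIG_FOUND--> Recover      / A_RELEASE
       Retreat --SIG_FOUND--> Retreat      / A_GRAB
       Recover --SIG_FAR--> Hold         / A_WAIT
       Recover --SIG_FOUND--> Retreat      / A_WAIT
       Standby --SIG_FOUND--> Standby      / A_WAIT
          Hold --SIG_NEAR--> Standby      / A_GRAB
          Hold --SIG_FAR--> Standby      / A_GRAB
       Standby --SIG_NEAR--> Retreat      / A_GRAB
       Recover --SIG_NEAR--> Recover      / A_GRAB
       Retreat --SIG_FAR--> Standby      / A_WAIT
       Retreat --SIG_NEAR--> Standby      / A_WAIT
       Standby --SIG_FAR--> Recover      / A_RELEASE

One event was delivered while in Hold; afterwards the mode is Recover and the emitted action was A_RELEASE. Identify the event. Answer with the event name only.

try SIG_FAR: (Hold, SIG_FAR) → (Standby, A_GRAB)
try SIG_FOUND: (Hold, SIG_FOUND) → (Recover, A_RELEASE)  ← matches
try SIG_NEAR: (Hold, SIG_NEAR) → (Standby, A_GRAB)

SIG_FOUND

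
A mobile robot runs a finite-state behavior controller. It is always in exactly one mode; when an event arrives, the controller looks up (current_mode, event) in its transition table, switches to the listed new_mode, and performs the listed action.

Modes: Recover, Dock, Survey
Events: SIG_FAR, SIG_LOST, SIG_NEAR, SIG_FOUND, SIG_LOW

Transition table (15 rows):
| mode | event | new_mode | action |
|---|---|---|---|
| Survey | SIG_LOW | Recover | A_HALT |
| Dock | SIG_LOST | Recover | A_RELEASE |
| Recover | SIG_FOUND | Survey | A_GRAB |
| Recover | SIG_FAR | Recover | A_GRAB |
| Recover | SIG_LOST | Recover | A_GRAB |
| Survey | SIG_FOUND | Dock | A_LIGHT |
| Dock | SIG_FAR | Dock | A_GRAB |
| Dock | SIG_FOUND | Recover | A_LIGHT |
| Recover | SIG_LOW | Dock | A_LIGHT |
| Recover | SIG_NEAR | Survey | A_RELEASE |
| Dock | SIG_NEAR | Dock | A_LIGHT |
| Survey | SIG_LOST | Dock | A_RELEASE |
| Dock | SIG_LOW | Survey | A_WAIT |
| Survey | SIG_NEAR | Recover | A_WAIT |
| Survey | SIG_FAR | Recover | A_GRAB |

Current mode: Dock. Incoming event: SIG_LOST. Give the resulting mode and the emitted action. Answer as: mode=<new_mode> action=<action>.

current mode = Dock; filter table to that mode:
  (Dock, SIG_LOST) → (Recover, A_RELEASE)  ← event matches
  (Dock, SIG_FAR) → (Dock, A_GRAB)
  (Dock, SIG_FOUND) → (Recover, A_LIGHT)
  (Dock, SIG_NEAR) → (Dock, A_LIGHT)
  (Dock, SIG_LOW) → (Survey, A_WAIT)
event = SIG_LOST selects (Recover, A_RELEASE)

mode=Recover action=A_RELEASE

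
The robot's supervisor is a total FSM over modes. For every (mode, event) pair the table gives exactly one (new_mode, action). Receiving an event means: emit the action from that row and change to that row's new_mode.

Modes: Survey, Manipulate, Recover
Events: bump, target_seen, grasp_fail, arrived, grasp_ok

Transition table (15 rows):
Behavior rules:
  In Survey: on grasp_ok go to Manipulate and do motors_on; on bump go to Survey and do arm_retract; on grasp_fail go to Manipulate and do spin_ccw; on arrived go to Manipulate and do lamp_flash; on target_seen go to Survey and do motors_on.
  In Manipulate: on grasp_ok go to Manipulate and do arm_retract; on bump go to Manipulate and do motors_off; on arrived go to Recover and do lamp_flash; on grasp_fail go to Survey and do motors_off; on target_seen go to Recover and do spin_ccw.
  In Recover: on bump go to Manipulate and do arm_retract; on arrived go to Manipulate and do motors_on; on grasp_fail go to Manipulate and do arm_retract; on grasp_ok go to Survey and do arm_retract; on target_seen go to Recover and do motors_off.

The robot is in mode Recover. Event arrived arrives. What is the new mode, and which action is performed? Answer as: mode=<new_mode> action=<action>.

mode=Manipulate action=motors_on

current mode = Recover; filter table to that mode:
  (Recover, bump) → (Manipulate, arm_retract)
  (Recover, arrived) → (Manipulate, motors_on)  ← event matches
  (Recover, grasp_fail) → (Manipulate, arm_retract)
  (Recover, grasp_ok) → (Survey, arm_retract)
  (Recover, target_seen) → (Recover, motors_off)
event = arrived selects (Manipulate, motors_on)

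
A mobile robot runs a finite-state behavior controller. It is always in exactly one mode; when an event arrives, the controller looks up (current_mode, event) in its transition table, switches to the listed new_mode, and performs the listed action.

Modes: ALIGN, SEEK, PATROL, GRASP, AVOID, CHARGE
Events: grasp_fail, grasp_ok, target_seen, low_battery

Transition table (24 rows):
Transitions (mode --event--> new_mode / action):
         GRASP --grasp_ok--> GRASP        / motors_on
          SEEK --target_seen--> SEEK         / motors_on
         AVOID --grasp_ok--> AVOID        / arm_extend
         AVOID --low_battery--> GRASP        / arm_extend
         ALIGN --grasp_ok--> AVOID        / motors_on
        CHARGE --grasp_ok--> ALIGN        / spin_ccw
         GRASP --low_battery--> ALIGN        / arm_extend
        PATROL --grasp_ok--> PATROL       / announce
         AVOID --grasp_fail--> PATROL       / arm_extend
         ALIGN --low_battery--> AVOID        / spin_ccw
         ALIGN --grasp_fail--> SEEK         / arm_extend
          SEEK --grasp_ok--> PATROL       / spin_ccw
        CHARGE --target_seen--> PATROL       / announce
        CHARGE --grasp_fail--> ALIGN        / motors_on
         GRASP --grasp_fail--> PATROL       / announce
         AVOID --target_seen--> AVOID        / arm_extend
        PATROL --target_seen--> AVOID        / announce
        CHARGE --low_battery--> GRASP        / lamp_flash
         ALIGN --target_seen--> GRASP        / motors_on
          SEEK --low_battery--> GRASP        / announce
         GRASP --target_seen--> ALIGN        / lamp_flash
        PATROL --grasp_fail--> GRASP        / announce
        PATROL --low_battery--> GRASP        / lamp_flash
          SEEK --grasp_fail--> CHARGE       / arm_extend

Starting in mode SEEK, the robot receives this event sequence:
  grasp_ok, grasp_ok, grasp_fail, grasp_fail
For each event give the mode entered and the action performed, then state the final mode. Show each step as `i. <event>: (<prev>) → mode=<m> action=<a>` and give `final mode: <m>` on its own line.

1. grasp_ok: (SEEK) → mode=PATROL action=spin_ccw
2. grasp_ok: (PATROL) → mode=PATROL action=announce
3. grasp_fail: (PATROL) → mode=GRASP action=announce
4. grasp_fail: (GRASP) → mode=PATROL action=announce

final mode: PATROL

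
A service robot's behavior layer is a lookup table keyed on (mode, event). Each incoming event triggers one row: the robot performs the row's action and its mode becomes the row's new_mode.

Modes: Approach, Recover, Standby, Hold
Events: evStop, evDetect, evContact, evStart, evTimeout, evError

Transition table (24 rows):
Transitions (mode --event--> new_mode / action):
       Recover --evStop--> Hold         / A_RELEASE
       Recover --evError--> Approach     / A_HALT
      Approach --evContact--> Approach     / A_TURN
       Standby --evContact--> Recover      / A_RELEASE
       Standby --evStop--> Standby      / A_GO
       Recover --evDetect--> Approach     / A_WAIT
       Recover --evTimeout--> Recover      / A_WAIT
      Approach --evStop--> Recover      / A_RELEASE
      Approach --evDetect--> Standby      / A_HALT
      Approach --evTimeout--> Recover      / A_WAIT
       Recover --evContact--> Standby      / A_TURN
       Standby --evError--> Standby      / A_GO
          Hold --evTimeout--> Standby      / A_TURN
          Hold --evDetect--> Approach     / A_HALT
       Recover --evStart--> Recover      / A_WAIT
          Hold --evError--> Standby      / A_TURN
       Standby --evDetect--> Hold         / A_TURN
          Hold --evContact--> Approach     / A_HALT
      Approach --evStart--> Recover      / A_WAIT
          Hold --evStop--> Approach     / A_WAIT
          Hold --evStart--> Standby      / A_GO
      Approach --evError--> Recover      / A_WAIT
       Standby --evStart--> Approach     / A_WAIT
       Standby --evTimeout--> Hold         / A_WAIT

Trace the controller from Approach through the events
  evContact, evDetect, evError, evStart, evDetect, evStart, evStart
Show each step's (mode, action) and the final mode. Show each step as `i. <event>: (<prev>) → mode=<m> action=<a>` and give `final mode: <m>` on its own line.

1. evContact: (Approach) → mode=Approach action=A_TURN
2. evDetect: (Approach) → mode=Standby action=A_HALT
3. evError: (Standby) → mode=Standby action=A_GO
4. evStart: (Standby) → mode=Approach action=A_WAIT
5. evDetect: (Approach) → mode=Standby action=A_HALT
6. evStart: (Standby) → mode=Approach action=A_WAIT
7. evStart: (Approach) → mode=Recover action=A_WAIT

final mode: Recover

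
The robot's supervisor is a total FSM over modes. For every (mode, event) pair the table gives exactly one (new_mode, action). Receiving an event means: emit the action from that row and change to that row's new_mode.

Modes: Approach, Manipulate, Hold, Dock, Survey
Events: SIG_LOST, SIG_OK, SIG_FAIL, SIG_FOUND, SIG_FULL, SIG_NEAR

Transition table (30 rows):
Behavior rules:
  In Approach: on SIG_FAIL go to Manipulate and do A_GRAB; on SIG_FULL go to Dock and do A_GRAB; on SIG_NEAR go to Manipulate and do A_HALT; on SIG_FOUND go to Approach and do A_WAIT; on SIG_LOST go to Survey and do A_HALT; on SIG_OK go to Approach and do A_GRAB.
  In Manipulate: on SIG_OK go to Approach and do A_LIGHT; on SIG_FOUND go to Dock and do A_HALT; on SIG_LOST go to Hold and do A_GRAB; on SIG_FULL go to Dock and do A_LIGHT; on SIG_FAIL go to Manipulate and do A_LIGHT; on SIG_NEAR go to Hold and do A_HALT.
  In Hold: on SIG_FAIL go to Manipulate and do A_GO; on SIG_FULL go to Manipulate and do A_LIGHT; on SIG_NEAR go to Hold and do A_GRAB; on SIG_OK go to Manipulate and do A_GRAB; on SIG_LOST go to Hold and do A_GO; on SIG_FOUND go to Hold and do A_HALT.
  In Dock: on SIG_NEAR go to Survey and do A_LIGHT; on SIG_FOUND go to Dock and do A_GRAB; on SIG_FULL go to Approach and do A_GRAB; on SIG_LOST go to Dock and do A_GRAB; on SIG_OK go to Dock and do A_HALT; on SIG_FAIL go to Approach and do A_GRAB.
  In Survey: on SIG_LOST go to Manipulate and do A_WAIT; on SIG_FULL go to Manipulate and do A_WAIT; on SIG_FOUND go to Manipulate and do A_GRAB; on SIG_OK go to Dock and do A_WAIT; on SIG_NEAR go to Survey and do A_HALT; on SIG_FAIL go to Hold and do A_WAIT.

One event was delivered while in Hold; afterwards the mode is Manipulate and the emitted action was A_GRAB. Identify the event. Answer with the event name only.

SIG_OK

try SIG_LOST: (Hold, SIG_LOST) → (Hold, A_GO)
try SIG_OK: (Hold, SIG_OK) → (Manipulate, A_GRAB)  ← matches
try SIG_FAIL: (Hold, SIG_FAIL) → (Manipulate, A_GO)
try SIG_FOUND: (Hold, SIG_FOUND) → (Hold, A_HALT)
try SIG_FULL: (Hold, SIG_FULL) → (Manipulate, A_LIGHT)
try SIG_NEAR: (Hold, SIG_NEAR) → (Hold, A_GRAB)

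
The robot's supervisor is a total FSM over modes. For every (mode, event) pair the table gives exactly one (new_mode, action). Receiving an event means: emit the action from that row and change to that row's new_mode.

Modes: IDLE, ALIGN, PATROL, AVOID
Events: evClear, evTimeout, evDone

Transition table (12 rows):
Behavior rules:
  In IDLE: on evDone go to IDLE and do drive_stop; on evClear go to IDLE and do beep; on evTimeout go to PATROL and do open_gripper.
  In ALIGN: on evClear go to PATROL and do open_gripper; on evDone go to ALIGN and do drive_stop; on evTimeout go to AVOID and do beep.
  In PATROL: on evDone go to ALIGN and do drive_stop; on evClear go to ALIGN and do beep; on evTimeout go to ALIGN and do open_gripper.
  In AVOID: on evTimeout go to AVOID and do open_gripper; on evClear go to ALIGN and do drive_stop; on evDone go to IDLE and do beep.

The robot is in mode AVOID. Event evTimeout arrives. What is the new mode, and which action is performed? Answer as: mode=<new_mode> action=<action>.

mode=AVOID action=open_gripper

current mode = AVOID; filter table to that mode:
  (AVOID, evTimeout) → (AVOID, open_gripper)  ← event matches
  (AVOID, evClear) → (ALIGN, drive_stop)
  (AVOID, evDone) → (IDLE, beep)
event = evTimeout selects (AVOID, open_gripper)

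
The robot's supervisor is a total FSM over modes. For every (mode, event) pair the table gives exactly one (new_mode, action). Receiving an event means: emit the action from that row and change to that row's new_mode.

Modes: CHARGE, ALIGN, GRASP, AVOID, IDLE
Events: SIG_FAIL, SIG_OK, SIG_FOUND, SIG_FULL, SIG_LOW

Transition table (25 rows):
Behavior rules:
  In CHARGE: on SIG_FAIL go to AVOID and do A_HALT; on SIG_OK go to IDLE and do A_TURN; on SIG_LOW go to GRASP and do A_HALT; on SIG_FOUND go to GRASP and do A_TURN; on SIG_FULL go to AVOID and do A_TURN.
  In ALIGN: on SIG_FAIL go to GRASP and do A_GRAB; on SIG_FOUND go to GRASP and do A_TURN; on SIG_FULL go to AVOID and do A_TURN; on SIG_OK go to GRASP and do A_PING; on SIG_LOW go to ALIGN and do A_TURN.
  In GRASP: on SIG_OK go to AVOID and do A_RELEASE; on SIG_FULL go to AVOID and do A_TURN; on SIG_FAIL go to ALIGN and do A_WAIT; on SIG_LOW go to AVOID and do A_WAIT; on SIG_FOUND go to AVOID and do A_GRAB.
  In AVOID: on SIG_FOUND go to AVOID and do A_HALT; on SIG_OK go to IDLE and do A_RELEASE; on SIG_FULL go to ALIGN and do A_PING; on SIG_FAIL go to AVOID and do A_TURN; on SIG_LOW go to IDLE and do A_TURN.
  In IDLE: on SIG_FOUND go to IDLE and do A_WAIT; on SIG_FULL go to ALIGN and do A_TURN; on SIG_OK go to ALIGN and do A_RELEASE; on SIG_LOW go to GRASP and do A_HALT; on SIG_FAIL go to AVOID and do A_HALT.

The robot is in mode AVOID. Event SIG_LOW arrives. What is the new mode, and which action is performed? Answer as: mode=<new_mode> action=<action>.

mode=IDLE action=A_TURN

current mode = AVOID; filter table to that mode:
  (AVOID, SIG_FOUND) → (AVOID, A_HALT)
  (AVOID, SIG_OK) → (IDLE, A_RELEASE)
  (AVOID, SIG_FULL) → (ALIGN, A_PING)
  (AVOID, SIG_FAIL) → (AVOID, A_TURN)
  (AVOID, SIG_LOW) → (IDLE, A_TURN)  ← event matches
event = SIG_LOW selects (IDLE, A_TURN)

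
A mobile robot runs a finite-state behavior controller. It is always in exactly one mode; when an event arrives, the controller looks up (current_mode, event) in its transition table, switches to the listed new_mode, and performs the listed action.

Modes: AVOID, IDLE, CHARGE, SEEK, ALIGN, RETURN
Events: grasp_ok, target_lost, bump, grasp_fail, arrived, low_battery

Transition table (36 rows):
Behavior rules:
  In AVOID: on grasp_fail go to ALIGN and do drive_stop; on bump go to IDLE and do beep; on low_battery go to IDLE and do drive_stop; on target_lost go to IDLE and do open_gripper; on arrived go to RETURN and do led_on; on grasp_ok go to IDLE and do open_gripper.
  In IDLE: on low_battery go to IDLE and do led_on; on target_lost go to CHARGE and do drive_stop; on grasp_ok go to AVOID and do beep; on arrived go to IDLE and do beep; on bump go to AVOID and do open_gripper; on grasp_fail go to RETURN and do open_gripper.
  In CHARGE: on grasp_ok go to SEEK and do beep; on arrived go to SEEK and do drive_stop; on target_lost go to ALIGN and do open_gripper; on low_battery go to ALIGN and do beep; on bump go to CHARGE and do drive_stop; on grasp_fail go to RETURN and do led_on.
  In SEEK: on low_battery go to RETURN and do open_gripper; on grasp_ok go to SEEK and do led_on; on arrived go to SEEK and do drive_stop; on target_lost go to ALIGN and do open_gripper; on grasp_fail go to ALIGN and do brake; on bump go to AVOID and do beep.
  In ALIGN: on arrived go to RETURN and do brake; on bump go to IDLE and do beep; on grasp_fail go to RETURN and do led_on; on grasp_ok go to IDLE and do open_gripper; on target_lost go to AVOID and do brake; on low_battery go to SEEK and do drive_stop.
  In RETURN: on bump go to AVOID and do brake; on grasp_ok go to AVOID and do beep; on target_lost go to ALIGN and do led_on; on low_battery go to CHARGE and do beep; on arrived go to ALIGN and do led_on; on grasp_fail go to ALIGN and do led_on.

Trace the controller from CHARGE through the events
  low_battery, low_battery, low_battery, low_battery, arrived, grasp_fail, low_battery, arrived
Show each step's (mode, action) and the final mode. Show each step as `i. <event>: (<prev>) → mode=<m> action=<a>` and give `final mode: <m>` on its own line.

1. low_battery: (CHARGE) → mode=ALIGN action=beep
2. low_battery: (ALIGN) → mode=SEEK action=drive_stop
3. low_battery: (SEEK) → mode=RETURN action=open_gripper
4. low_battery: (RETURN) → mode=CHARGE action=beep
5. arrived: (CHARGE) → mode=SEEK action=drive_stop
6. grasp_fail: (SEEK) → mode=ALIGN action=brake
7. low_battery: (ALIGN) → mode=SEEK action=drive_stop
8. arrived: (SEEK) → mode=SEEK action=drive_stop

final mode: SEEK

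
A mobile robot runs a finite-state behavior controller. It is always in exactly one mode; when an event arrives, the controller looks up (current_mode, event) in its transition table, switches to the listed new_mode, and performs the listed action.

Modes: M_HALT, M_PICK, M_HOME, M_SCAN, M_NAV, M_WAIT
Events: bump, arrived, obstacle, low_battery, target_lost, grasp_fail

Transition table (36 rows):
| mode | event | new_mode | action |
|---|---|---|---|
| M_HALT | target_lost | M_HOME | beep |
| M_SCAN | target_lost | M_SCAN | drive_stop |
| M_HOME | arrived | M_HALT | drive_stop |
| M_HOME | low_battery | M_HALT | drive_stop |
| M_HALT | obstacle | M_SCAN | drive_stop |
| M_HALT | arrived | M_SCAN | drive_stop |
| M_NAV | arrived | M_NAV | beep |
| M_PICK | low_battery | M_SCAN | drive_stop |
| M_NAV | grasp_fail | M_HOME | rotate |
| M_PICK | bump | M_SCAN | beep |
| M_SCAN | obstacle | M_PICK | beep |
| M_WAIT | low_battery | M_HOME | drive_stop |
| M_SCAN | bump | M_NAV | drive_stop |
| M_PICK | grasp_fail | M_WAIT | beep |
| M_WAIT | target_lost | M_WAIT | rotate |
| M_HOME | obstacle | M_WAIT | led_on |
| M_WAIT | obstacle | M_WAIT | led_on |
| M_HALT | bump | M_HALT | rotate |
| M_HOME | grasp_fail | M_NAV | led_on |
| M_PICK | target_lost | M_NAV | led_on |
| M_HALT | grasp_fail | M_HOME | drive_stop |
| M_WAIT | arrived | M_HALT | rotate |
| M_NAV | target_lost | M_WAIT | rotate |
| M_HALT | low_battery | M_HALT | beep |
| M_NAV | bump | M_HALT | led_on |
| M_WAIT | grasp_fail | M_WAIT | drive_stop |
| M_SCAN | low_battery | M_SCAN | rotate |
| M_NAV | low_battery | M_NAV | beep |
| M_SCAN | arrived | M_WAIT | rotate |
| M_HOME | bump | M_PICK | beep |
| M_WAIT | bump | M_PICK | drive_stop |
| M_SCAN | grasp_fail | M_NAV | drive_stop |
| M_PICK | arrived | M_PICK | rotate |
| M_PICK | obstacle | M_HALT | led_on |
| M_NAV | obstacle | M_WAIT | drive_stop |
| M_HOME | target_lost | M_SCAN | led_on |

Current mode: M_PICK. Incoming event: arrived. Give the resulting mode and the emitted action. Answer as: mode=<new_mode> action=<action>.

current mode = M_PICK; filter table to that mode:
  (M_PICK, low_battery) → (M_SCAN, drive_stop)
  (M_PICK, bump) → (M_SCAN, beep)
  (M_PICK, grasp_fail) → (M_WAIT, beep)
  (M_PICK, target_lost) → (M_NAV, led_on)
  (M_PICK, arrived) → (M_PICK, rotate)  ← event matches
  (M_PICK, obstacle) → (M_HALT, led_on)
event = arrived selects (M_PICK, rotate)

mode=M_PICK action=rotate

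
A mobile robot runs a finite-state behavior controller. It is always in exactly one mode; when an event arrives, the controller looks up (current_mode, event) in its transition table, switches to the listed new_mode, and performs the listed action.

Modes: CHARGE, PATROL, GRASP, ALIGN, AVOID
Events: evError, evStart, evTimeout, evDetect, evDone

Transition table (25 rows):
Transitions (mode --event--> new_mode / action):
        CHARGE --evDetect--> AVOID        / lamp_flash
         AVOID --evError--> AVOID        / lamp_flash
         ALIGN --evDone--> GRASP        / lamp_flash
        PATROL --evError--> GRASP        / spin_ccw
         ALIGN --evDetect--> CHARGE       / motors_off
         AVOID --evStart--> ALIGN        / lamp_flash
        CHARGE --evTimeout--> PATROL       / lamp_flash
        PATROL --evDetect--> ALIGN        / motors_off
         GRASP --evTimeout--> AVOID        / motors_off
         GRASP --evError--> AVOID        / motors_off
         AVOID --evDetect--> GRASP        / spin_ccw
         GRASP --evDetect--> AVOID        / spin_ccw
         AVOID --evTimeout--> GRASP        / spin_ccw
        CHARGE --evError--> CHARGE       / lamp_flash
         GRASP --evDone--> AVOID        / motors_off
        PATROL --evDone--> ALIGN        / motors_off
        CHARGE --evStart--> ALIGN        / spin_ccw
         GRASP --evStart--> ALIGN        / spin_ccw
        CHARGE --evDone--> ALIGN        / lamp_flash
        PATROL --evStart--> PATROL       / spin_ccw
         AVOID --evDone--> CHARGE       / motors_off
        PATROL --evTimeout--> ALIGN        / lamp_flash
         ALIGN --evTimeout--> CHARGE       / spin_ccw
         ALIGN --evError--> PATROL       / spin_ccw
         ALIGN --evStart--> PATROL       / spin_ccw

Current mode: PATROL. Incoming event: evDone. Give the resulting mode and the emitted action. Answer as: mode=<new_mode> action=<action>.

mode=ALIGN action=motors_off

current mode = PATROL; filter table to that mode:
  (PATROL, evError) → (GRASP, spin_ccw)
  (PATROL, evDetect) → (ALIGN, motors_off)
  (PATROL, evDone) → (ALIGN, motors_off)  ← event matches
  (PATROL, evStart) → (PATROL, spin_ccw)
  (PATROL, evTimeout) → (ALIGN, lamp_flash)
event = evDone selects (ALIGN, motors_off)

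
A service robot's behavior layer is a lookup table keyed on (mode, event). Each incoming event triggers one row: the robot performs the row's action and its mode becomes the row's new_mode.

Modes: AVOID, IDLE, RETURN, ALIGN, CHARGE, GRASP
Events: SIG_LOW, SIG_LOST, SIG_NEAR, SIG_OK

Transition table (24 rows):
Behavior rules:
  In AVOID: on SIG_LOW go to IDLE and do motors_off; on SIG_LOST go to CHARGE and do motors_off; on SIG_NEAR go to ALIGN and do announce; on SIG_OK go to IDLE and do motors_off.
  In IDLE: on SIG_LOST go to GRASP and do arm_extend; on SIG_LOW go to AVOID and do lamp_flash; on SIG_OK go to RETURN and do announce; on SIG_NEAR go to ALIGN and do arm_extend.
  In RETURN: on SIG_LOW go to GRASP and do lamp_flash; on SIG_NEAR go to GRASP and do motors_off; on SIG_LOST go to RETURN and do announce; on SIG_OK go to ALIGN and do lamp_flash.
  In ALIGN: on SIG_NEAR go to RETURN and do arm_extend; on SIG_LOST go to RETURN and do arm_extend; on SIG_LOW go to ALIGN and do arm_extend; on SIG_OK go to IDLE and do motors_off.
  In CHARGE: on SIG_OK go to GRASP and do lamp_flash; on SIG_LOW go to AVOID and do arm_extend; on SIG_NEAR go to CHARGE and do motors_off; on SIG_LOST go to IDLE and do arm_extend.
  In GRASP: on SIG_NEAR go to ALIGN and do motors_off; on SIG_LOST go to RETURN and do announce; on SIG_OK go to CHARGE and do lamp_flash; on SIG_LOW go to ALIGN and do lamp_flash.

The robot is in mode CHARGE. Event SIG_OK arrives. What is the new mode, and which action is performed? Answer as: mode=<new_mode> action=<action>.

mode=GRASP action=lamp_flash

current mode = CHARGE; filter table to that mode:
  (CHARGE, SIG_OK) → (GRASP, lamp_flash)  ← event matches
  (CHARGE, SIG_LOW) → (AVOID, arm_extend)
  (CHARGE, SIG_NEAR) → (CHARGE, motors_off)
  (CHARGE, SIG_LOST) → (IDLE, arm_extend)
event = SIG_OK selects (GRASP, lamp_flash)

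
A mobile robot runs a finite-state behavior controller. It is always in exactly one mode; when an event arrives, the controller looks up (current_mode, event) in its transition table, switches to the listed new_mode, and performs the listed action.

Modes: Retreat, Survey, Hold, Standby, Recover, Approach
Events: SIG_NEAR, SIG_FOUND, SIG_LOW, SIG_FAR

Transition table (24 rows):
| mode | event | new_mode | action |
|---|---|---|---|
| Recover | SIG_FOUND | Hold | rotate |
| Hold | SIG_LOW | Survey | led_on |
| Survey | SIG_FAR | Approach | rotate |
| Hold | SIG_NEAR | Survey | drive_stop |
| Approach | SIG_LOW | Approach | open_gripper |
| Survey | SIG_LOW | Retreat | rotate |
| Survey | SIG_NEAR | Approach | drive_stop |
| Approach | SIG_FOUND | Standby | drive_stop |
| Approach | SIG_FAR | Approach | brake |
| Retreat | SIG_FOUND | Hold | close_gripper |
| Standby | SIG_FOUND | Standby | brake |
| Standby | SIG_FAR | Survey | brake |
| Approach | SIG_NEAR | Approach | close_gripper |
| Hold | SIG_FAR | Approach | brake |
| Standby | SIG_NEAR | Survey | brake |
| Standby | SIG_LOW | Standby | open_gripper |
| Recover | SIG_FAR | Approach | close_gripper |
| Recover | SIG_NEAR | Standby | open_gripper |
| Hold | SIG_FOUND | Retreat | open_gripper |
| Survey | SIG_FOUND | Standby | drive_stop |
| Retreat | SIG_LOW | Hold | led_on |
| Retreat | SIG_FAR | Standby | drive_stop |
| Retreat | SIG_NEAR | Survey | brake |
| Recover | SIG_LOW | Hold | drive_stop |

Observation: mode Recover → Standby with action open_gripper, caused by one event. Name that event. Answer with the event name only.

SIG_NEAR

try SIG_NEAR: (Recover, SIG_NEAR) → (Standby, open_gripper)  ← matches
try SIG_FOUND: (Recover, SIG_FOUND) → (Hold, rotate)
try SIG_LOW: (Recover, SIG_LOW) → (Hold, drive_stop)
try SIG_FAR: (Recover, SIG_FAR) → (Approach, close_gripper)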